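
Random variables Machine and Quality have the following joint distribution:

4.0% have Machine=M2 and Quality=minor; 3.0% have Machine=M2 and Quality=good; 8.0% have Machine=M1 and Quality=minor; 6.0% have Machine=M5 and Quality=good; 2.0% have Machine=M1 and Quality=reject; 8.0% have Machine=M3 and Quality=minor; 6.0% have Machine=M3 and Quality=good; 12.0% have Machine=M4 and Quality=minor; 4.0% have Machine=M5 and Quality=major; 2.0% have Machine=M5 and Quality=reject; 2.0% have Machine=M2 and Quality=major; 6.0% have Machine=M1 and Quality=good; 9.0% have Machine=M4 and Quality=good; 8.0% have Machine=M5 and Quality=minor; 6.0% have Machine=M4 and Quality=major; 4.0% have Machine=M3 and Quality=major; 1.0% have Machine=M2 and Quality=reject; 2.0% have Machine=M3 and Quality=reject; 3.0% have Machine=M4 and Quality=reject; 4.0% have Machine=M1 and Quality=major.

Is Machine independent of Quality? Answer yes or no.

Every cell satisfies P(Machine,Quality) = P(Machine)·P(Quality). For instance P(Machine=M1) = 0.200, P(Quality=good) = 0.300, and 0.200×0.300 = 0.060 matches the joint entry. So Machine and Quality are independent.

yes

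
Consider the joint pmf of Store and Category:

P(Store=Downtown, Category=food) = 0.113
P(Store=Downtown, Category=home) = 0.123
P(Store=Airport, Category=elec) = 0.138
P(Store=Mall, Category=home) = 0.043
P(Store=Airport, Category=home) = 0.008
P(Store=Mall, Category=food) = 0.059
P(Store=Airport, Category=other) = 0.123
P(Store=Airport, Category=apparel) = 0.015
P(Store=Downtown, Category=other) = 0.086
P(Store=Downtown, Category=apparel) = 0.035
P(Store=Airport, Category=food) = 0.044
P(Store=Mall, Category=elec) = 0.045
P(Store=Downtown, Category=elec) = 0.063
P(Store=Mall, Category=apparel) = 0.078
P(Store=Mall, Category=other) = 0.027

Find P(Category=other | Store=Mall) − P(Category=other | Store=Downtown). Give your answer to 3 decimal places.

P(Store=Mall) = 0.059 + 0.078 + 0.045 + 0.043 + 0.027 = 0.252; P(Category=other | Store=Mall) = 0.027/0.252 = 0.1071.
P(Store=Downtown) = 0.113 + 0.035 + 0.063 + 0.123 + 0.086 = 0.420; P(Category=other | Store=Downtown) = 0.086/0.420 = 0.2048.
Difference = -0.098.

-0.098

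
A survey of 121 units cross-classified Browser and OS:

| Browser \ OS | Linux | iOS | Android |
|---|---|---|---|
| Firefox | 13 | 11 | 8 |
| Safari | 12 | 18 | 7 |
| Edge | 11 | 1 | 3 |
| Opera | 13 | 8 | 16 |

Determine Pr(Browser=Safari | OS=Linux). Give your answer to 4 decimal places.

Total with OS=Linux: 13 + 12 + 11 + 13 = 49.
P(Browser=Safari | OS=Linux) = 12/49 = 0.2449.

0.2449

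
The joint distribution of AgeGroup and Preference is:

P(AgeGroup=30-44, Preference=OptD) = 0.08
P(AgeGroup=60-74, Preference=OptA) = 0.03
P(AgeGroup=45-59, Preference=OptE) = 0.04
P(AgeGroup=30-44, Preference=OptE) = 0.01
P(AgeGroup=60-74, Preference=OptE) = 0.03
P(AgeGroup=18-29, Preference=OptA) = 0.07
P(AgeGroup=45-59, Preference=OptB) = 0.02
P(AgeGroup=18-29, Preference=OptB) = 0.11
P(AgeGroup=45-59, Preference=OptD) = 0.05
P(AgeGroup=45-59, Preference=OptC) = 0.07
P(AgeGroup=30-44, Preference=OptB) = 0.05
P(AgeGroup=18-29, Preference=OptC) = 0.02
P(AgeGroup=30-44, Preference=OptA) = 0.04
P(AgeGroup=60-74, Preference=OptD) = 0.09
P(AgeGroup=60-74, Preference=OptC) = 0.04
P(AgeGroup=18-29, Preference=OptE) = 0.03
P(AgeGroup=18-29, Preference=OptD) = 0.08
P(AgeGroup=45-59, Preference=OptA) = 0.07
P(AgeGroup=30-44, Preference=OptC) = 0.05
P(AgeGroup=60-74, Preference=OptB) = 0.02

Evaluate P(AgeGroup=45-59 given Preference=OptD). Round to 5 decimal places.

P(Preference=OptD) = 0.08 + 0.08 + 0.05 + 0.09 = 0.30.
P(AgeGroup=45-59 | Preference=OptD) = 0.05/0.30 = 0.16667.

0.16667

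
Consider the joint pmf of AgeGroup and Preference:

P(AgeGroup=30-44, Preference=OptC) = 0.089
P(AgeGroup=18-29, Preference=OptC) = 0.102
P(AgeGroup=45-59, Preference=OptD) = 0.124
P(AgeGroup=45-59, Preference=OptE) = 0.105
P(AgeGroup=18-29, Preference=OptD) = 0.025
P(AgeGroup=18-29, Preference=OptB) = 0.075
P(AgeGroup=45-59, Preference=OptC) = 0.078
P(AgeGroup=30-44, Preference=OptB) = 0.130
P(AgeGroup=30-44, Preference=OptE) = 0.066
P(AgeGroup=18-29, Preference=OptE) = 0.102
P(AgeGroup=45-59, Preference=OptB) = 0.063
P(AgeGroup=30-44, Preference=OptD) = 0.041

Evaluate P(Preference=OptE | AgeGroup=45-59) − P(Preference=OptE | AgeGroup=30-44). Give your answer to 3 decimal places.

0.081

P(AgeGroup=45-59) = 0.063 + 0.078 + 0.124 + 0.105 = 0.370; P(Preference=OptE | AgeGroup=45-59) = 0.105/0.370 = 0.2838.
P(AgeGroup=30-44) = 0.130 + 0.089 + 0.041 + 0.066 = 0.326; P(Preference=OptE | AgeGroup=30-44) = 0.066/0.326 = 0.2025.
Difference = 0.081.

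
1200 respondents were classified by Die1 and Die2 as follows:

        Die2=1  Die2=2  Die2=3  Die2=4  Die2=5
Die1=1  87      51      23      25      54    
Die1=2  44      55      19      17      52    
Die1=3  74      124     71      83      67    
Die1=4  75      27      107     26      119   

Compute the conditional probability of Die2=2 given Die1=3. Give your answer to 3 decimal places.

0.296

Total with Die1=3: 74 + 124 + 71 + 83 + 67 = 419.
P(Die2=2 | Die1=3) = 124/419 = 0.296.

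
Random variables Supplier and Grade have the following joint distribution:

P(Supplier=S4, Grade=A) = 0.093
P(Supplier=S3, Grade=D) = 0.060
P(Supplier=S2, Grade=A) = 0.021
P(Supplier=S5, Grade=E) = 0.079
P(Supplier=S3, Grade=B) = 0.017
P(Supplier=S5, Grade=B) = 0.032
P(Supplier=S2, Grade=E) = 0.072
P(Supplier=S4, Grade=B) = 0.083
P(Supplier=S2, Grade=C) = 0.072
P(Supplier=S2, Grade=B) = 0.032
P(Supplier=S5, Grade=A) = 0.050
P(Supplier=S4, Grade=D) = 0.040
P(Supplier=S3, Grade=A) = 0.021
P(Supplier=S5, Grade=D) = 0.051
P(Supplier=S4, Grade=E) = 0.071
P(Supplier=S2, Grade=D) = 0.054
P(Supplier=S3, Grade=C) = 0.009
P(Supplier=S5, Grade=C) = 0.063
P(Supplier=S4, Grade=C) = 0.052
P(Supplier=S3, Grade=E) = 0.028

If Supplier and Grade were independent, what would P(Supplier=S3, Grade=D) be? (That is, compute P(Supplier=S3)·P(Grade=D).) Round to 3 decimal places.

0.028

P(Supplier=S3) = 0.021 + 0.017 + 0.009 + 0.060 + 0.028 = 0.135.
P(Grade=D) = 0.054 + 0.060 + 0.040 + 0.051 = 0.205.
Product: 0.135 × 0.205 = 0.028.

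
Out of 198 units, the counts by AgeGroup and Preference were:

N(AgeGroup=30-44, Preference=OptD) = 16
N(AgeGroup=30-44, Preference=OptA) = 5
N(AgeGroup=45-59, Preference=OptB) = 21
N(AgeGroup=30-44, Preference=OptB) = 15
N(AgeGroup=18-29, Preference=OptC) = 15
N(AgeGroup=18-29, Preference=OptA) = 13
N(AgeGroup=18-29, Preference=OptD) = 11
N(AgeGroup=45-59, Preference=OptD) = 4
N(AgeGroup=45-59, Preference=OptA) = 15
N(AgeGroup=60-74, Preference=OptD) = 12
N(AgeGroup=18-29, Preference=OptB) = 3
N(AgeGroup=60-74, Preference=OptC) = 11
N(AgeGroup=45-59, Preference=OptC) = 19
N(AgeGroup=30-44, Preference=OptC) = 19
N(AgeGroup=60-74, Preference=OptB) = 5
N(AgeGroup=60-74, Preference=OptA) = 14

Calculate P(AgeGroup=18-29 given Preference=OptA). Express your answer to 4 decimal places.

0.2766

Total with Preference=OptA: 13 + 5 + 15 + 14 = 47.
P(AgeGroup=18-29 | Preference=OptA) = 13/47 = 0.2766.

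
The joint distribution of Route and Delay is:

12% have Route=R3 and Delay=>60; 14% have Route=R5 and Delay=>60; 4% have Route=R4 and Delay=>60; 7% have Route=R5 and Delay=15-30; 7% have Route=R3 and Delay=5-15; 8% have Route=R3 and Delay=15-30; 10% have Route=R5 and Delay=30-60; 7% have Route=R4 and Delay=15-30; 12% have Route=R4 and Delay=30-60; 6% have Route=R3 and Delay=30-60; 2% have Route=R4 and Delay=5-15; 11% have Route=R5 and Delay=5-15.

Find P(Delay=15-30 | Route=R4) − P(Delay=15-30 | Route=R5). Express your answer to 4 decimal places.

0.1133

P(Route=R4) = 0.02 + 0.07 + 0.12 + 0.04 = 0.25; P(Delay=15-30 | Route=R4) = 0.07/0.25 = 0.28000.
P(Route=R5) = 0.11 + 0.07 + 0.10 + 0.14 = 0.42; P(Delay=15-30 | Route=R5) = 0.07/0.42 = 0.16667.
Difference = 0.1133.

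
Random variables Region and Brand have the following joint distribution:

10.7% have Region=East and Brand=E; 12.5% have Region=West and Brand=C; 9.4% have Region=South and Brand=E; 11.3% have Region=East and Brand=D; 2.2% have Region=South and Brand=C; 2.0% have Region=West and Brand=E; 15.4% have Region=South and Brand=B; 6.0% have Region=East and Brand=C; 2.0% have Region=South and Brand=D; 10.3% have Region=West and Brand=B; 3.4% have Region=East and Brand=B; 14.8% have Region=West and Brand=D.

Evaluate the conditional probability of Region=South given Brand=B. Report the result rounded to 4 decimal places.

0.5292

P(Brand=B) = 0.154 + 0.034 + 0.103 = 0.291.
P(Region=South | Brand=B) = 0.154/0.291 = 0.5292.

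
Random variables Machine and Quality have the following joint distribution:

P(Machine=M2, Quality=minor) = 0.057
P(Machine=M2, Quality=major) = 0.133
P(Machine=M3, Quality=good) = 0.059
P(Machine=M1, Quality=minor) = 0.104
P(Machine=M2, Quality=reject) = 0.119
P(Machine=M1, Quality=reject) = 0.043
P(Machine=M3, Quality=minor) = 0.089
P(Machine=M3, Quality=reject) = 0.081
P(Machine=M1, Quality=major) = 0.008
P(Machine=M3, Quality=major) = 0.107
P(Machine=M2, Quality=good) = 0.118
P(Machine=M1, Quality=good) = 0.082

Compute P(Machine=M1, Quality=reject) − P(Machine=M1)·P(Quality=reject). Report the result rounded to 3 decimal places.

-0.015

P(Machine=M1) = 0.082 + 0.104 + 0.008 + 0.043 = 0.237.
P(Quality=reject) = 0.043 + 0.119 + 0.081 = 0.243.
P(Machine=M1, Quality=reject) − P(Machine=M1)P(Quality=reject) = 0.043 − 0.237×0.243 = -0.015.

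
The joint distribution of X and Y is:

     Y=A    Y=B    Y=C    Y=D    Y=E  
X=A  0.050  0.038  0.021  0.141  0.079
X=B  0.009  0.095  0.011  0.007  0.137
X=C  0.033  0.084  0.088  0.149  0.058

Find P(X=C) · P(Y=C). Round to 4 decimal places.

0.0494

P(X=C) = 0.033 + 0.084 + 0.088 + 0.149 + 0.058 = 0.412.
P(Y=C) = 0.021 + 0.011 + 0.088 = 0.120.
Product: 0.412 × 0.120 = 0.0494.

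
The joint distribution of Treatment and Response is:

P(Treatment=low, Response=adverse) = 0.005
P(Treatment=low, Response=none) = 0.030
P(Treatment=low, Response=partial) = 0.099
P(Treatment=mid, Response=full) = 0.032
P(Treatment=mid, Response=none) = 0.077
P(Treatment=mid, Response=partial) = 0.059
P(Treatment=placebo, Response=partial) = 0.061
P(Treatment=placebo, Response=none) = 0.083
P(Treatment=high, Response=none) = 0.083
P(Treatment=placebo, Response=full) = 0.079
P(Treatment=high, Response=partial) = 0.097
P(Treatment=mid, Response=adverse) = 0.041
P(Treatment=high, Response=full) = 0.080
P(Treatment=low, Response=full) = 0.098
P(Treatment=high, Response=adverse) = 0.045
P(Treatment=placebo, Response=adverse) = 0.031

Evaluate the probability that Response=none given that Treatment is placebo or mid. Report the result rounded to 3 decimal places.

P(Treatment=placebo) = 0.083 + 0.061 + 0.079 + 0.031 = 0.254.
P(Treatment=mid) = 0.077 + 0.059 + 0.032 + 0.041 = 0.209.
P(Treatment ∈ {placebo, mid}) = 0.254 + 0.209 = 0.463; P(Response=none, Treatment ∈ {placebo, mid}) = 0.083 + 0.077 = 0.160.
P(Response=none | Treatment ∈ {placebo, mid}) = 0.160/0.463 = 0.346.

0.346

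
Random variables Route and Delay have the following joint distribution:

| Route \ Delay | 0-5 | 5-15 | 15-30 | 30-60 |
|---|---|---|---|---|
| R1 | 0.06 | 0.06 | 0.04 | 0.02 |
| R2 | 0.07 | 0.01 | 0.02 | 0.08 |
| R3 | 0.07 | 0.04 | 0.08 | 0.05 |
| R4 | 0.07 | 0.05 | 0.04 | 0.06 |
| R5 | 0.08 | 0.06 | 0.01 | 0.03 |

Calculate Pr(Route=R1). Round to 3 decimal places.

P(Route=R1) = 0.06 + 0.06 + 0.04 + 0.02 = 0.18.

0.180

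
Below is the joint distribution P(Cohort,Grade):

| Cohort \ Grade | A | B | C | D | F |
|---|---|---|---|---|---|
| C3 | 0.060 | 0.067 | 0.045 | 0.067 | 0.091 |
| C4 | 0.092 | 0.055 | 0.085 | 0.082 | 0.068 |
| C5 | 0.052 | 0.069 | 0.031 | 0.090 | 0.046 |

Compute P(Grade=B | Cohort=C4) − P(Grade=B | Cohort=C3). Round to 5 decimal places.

P(Cohort=C4) = 0.092 + 0.055 + 0.085 + 0.082 + 0.068 = 0.382; P(Grade=B | Cohort=C4) = 0.055/0.382 = 0.143979.
P(Cohort=C3) = 0.060 + 0.067 + 0.045 + 0.067 + 0.091 = 0.330; P(Grade=B | Cohort=C3) = 0.067/0.330 = 0.203030.
Difference = -0.05905.

-0.05905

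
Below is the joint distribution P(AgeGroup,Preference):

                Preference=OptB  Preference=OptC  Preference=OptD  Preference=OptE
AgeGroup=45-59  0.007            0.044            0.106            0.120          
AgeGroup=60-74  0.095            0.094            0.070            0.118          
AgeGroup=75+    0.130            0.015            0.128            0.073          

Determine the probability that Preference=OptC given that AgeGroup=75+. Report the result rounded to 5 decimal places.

0.04335

P(AgeGroup=75+) = 0.130 + 0.015 + 0.128 + 0.073 = 0.346.
P(Preference=OptC | AgeGroup=75+) = 0.015/0.346 = 0.04335.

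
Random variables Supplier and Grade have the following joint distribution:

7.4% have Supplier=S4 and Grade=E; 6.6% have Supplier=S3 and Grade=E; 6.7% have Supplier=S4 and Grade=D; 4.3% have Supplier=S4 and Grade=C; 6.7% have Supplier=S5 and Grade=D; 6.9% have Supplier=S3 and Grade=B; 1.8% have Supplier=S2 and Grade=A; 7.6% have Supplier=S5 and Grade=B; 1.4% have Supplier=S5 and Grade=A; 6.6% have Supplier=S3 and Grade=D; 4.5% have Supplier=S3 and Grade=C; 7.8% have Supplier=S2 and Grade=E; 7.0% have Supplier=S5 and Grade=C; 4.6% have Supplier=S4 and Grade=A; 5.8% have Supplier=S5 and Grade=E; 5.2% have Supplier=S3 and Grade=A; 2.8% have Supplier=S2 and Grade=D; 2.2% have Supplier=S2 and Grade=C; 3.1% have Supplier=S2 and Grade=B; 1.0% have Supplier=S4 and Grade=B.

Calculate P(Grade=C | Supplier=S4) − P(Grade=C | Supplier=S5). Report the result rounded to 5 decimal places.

P(Supplier=S4) = 0.046 + 0.010 + 0.043 + 0.067 + 0.074 = 0.240; P(Grade=C | Supplier=S4) = 0.043/0.240 = 0.179167.
P(Supplier=S5) = 0.014 + 0.076 + 0.070 + 0.067 + 0.058 = 0.285; P(Grade=C | Supplier=S5) = 0.070/0.285 = 0.245614.
Difference = -0.06645.

-0.06645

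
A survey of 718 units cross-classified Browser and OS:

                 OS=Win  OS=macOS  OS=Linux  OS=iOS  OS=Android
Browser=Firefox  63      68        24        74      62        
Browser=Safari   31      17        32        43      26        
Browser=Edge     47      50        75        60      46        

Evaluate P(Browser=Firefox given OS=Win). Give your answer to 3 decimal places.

0.447

Total with OS=Win: 63 + 31 + 47 = 141.
P(Browser=Firefox | OS=Win) = 63/141 = 0.447.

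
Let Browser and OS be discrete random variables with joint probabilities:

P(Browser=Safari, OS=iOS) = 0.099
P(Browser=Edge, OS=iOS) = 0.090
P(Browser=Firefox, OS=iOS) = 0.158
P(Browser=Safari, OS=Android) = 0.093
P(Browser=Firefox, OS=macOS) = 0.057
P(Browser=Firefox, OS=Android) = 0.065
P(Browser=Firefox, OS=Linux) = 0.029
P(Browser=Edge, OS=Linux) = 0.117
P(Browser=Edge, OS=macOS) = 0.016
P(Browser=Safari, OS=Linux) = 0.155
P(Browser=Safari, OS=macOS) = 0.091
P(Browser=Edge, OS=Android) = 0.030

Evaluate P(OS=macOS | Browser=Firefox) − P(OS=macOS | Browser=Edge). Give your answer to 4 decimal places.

P(Browser=Firefox) = 0.057 + 0.029 + 0.158 + 0.065 = 0.309; P(OS=macOS | Browser=Firefox) = 0.057/0.309 = 0.18447.
P(Browser=Edge) = 0.016 + 0.117 + 0.090 + 0.030 = 0.253; P(OS=macOS | Browser=Edge) = 0.016/0.253 = 0.06324.
Difference = 0.1212.

0.1212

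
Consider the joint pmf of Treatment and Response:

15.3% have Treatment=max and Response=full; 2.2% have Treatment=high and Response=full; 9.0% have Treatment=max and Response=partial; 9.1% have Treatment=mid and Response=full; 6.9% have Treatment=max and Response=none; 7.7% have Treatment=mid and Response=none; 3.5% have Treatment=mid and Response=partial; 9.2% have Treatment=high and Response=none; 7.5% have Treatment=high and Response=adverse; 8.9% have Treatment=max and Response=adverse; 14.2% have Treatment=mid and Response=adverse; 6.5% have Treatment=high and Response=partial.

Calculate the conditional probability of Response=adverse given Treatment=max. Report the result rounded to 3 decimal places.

P(Treatment=max) = 0.069 + 0.090 + 0.153 + 0.089 = 0.401.
P(Response=adverse | Treatment=max) = 0.089/0.401 = 0.222.

0.222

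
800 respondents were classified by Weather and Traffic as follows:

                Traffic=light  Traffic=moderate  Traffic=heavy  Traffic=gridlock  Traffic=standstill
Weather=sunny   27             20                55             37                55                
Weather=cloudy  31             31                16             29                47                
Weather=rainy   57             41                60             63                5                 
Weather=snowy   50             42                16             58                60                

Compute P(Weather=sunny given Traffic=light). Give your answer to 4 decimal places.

0.1636

Total with Traffic=light: 27 + 31 + 57 + 50 = 165.
P(Weather=sunny | Traffic=light) = 27/165 = 0.1636.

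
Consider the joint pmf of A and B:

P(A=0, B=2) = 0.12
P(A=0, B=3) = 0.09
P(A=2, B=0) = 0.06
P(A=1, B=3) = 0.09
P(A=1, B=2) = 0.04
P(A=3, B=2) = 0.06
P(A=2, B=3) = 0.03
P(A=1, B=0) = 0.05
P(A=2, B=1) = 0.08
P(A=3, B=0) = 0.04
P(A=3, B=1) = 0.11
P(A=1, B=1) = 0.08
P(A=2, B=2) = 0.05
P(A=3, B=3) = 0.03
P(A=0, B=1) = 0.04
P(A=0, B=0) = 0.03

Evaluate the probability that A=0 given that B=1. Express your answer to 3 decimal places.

0.129

P(B=1) = 0.04 + 0.08 + 0.08 + 0.11 = 0.31.
P(A=0 | B=1) = 0.04/0.31 = 0.129.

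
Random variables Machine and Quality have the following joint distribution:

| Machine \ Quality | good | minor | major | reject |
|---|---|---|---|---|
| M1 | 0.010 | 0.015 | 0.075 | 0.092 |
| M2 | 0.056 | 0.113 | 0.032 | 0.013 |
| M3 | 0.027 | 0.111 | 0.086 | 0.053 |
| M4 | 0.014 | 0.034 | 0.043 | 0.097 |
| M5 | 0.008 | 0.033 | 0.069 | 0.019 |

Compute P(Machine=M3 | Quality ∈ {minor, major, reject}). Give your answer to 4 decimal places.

P(Quality=minor) = 0.015 + 0.113 + 0.111 + 0.034 + 0.033 = 0.306.
P(Quality=major) = 0.075 + 0.032 + 0.086 + 0.043 + 0.069 = 0.305.
P(Quality=reject) = 0.092 + 0.013 + 0.053 + 0.097 + 0.019 = 0.274.
P(Quality ∈ {minor, major, reject}) = 0.306 + 0.305 + 0.274 = 0.885; P(Machine=M3, Quality ∈ {minor, major, reject}) = 0.111 + 0.086 + 0.053 = 0.250.
P(Machine=M3 | Quality ∈ {minor, major, reject}) = 0.250/0.885 = 0.2825.

0.2825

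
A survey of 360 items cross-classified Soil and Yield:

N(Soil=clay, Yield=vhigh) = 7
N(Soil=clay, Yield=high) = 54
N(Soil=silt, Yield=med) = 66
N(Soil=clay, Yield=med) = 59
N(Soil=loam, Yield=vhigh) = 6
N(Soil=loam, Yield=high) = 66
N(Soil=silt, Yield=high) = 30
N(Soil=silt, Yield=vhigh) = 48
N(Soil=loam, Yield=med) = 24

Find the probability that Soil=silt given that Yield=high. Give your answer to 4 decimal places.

0.2000

Total with Yield=high: 66 + 54 + 30 = 150.
P(Soil=silt | Yield=high) = 30/150 = 0.2000.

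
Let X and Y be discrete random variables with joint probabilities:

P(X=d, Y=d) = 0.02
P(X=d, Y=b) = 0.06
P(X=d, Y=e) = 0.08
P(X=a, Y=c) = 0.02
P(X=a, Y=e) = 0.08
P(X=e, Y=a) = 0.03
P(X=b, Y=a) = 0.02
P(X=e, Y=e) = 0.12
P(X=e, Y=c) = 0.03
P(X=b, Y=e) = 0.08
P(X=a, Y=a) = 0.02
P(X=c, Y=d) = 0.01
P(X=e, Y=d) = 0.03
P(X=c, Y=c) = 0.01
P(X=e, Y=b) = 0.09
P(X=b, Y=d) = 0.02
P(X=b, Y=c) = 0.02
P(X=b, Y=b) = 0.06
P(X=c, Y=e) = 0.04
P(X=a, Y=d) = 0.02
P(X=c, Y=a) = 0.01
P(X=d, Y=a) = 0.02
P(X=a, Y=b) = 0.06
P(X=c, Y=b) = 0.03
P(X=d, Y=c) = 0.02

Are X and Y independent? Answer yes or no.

yes

Every cell satisfies P(X,Y) = P(X)·P(Y). For instance P(X=c) = 0.10, P(Y=a) = 0.10, and 0.10×0.10 = 0.01 matches the joint entry. So X and Y are independent.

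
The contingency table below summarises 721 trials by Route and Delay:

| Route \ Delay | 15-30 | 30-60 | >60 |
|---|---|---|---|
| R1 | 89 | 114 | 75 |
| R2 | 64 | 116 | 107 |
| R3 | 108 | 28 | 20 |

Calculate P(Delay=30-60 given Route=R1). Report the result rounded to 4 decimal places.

Total with Route=R1: 89 + 114 + 75 = 278.
P(Delay=30-60 | Route=R1) = 114/278 = 0.4101.

0.4101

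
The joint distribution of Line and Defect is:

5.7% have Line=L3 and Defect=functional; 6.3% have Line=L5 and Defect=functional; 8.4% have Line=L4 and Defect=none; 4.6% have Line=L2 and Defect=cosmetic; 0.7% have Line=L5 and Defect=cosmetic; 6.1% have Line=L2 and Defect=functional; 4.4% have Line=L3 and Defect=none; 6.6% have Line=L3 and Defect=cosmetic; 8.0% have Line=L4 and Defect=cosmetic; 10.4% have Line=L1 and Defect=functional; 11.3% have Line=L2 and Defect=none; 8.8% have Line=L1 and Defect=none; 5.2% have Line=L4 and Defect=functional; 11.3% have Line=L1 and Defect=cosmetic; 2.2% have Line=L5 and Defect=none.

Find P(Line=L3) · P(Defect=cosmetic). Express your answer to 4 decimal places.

P(Line=L3) = 0.044 + 0.066 + 0.057 = 0.167.
P(Defect=cosmetic) = 0.113 + 0.046 + 0.066 + 0.080 + 0.007 = 0.312.
Product: 0.167 × 0.312 = 0.0521.

0.0521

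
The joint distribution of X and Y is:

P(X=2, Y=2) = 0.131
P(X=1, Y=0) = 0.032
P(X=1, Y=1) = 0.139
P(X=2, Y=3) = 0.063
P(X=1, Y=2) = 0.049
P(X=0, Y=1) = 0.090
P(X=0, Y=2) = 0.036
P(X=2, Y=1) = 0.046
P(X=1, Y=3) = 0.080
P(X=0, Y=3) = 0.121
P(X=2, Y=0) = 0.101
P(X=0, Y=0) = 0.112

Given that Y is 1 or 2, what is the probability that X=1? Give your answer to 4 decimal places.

0.3829

P(Y=1) = 0.090 + 0.139 + 0.046 = 0.275.
P(Y=2) = 0.036 + 0.049 + 0.131 = 0.216.
P(Y ∈ {1, 2}) = 0.275 + 0.216 = 0.491; P(X=1, Y ∈ {1, 2}) = 0.139 + 0.049 = 0.188.
P(X=1 | Y ∈ {1, 2}) = 0.188/0.491 = 0.3829.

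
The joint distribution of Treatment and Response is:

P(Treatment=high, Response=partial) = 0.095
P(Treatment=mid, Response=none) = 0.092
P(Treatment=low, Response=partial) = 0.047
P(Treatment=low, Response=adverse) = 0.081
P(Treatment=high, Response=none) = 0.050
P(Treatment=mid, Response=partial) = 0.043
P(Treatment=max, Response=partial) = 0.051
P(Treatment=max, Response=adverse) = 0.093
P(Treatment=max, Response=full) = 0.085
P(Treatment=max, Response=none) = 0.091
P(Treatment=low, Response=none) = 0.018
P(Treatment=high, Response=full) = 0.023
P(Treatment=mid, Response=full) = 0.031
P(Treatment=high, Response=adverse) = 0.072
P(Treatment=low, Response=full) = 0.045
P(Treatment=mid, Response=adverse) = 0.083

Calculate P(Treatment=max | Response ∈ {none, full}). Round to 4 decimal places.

P(Response=none) = 0.018 + 0.092 + 0.050 + 0.091 = 0.251.
P(Response=full) = 0.045 + 0.031 + 0.023 + 0.085 = 0.184.
P(Response ∈ {none, full}) = 0.251 + 0.184 = 0.435; P(Treatment=max, Response ∈ {none, full}) = 0.091 + 0.085 = 0.176.
P(Treatment=max | Response ∈ {none, full}) = 0.176/0.435 = 0.4046.

0.4046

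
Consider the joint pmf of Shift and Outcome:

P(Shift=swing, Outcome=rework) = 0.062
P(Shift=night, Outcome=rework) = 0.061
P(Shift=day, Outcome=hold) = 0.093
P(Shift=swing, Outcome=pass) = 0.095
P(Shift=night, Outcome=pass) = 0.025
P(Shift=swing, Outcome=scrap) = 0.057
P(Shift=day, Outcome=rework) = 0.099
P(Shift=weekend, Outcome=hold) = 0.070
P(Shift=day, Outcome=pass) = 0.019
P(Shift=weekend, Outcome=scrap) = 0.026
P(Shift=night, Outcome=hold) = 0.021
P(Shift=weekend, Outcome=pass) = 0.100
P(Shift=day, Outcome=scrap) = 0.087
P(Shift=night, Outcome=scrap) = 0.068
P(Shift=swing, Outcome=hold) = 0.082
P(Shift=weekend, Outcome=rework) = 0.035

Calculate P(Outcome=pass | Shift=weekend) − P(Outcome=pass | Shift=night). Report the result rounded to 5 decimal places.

P(Shift=weekend) = 0.100 + 0.035 + 0.026 + 0.070 = 0.231; P(Outcome=pass | Shift=weekend) = 0.100/0.231 = 0.432900.
P(Shift=night) = 0.025 + 0.061 + 0.068 + 0.021 = 0.175; P(Outcome=pass | Shift=night) = 0.025/0.175 = 0.142857.
Difference = 0.29004.

0.29004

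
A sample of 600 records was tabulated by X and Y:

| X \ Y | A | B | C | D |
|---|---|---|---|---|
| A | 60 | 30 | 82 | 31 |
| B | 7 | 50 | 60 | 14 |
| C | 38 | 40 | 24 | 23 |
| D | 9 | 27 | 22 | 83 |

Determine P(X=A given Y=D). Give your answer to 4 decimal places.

Total with Y=D: 31 + 14 + 23 + 83 = 151.
P(X=A | Y=D) = 31/151 = 0.2053.

0.2053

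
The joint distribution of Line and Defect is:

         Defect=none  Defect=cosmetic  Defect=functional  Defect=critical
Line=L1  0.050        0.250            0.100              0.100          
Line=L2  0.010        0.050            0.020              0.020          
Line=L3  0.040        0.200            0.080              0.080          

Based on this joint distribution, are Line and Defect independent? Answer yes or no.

Every cell satisfies P(Line,Defect) = P(Line)·P(Defect). For instance P(Line=L3) = 0.400, P(Defect=functional) = 0.200, and 0.400×0.200 = 0.080 matches the joint entry. So Line and Defect are independent.

yes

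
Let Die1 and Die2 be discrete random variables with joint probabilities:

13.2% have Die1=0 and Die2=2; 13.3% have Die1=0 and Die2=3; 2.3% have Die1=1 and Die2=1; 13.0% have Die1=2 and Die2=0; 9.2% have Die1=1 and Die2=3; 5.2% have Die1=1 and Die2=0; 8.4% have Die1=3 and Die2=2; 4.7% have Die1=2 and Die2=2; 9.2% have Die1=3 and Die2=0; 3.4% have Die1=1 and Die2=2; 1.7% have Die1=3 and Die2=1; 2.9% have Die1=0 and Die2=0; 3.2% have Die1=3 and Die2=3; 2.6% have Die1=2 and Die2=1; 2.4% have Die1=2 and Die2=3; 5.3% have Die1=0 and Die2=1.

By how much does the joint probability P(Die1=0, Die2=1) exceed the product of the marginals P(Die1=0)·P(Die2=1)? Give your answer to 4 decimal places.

0.0117

P(Die1=0) = 0.029 + 0.053 + 0.132 + 0.133 = 0.347.
P(Die2=1) = 0.053 + 0.023 + 0.026 + 0.017 = 0.119.
P(Die1=0, Die2=1) − P(Die1=0)P(Die2=1) = 0.053 − 0.347×0.119 = 0.0117.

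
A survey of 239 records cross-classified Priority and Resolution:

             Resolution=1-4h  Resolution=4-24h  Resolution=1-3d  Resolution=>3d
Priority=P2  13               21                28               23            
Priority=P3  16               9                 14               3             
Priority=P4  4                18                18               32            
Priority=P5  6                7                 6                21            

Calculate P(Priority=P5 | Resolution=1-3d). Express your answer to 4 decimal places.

Total with Resolution=1-3d: 28 + 14 + 18 + 6 = 66.
P(Priority=P5 | Resolution=1-3d) = 6/66 = 0.0909.

0.0909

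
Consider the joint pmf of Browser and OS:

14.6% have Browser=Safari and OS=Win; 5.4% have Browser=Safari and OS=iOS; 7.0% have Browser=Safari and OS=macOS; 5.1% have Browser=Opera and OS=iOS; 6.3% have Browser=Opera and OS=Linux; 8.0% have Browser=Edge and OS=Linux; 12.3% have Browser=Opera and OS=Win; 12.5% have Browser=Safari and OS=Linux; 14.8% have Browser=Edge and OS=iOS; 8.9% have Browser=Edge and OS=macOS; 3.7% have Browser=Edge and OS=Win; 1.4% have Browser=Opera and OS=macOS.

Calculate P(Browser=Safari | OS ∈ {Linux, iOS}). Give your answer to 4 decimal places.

P(OS=Linux) = 0.125 + 0.080 + 0.063 = 0.268.
P(OS=iOS) = 0.054 + 0.148 + 0.051 = 0.253.
P(OS ∈ {Linux, iOS}) = 0.268 + 0.253 = 0.521; P(Browser=Safari, OS ∈ {Linux, iOS}) = 0.125 + 0.054 = 0.179.
P(Browser=Safari | OS ∈ {Linux, iOS}) = 0.179/0.521 = 0.3436.

0.3436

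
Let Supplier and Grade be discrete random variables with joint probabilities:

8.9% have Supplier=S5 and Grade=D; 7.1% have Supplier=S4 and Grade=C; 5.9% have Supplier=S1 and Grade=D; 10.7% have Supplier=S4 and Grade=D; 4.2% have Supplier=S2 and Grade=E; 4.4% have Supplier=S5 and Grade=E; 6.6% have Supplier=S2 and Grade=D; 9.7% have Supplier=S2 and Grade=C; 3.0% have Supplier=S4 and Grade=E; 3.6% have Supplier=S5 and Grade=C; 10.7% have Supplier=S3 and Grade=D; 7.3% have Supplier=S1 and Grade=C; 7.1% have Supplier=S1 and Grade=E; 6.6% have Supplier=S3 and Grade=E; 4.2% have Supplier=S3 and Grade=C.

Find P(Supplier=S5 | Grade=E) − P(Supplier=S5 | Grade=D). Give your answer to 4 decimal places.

-0.0340

P(Grade=E) = 0.071 + 0.042 + 0.066 + 0.030 + 0.044 = 0.253; P(Supplier=S5 | Grade=E) = 0.044/0.253 = 0.17391.
P(Grade=D) = 0.059 + 0.066 + 0.107 + 0.107 + 0.089 = 0.428; P(Supplier=S5 | Grade=D) = 0.089/0.428 = 0.20794.
Difference = -0.0340.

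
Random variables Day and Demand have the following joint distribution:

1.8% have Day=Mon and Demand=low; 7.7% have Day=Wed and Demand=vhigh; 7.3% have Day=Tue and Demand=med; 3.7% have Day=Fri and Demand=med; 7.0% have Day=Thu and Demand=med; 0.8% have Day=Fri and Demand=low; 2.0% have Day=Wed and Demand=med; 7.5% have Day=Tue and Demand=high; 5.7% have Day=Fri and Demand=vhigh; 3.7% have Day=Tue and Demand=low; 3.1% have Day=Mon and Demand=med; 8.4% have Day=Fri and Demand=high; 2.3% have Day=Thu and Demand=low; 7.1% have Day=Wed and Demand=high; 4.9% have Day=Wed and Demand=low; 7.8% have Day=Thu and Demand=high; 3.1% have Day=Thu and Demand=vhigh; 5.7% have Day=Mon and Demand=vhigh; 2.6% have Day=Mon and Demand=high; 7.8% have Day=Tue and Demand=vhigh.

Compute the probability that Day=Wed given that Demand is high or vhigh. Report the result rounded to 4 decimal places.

0.2334

P(Demand=high) = 0.026 + 0.075 + 0.071 + 0.078 + 0.084 = 0.334.
P(Demand=vhigh) = 0.057 + 0.078 + 0.077 + 0.031 + 0.057 = 0.300.
P(Demand ∈ {high, vhigh}) = 0.334 + 0.300 = 0.634; P(Day=Wed, Demand ∈ {high, vhigh}) = 0.071 + 0.077 = 0.148.
P(Day=Wed | Demand ∈ {high, vhigh}) = 0.148/0.634 = 0.2334.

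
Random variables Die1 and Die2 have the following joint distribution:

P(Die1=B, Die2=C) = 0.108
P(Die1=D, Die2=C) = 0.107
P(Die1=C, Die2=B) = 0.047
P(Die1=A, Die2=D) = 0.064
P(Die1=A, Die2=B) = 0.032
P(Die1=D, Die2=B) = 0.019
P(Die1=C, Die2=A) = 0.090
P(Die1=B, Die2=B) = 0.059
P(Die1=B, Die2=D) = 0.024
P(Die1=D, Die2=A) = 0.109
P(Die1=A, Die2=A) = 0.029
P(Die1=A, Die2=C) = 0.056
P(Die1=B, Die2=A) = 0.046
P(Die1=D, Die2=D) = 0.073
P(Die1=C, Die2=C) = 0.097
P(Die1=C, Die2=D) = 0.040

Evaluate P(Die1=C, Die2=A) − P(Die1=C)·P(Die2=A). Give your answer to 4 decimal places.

0.0149

P(Die1=C) = 0.090 + 0.047 + 0.097 + 0.040 = 0.274.
P(Die2=A) = 0.029 + 0.046 + 0.090 + 0.109 = 0.274.
P(Die1=C, Die2=A) − P(Die1=C)P(Die2=A) = 0.090 − 0.274×0.274 = 0.0149.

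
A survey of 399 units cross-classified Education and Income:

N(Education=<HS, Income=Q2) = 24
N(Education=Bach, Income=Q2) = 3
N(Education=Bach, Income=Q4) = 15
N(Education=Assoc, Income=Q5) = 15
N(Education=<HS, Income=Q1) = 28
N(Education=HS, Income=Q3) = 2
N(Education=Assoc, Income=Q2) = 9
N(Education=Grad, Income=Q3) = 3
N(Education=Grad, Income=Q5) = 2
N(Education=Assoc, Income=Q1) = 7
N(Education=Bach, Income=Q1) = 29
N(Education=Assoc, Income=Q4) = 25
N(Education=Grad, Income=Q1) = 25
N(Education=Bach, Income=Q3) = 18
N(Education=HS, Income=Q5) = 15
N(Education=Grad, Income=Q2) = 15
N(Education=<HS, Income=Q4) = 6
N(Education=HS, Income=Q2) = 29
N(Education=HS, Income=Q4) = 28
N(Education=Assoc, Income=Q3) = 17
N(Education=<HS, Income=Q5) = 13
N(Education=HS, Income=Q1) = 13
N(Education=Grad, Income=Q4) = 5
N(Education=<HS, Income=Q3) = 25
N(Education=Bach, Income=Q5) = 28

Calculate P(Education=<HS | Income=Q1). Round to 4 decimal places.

Total with Income=Q1: 28 + 13 + 7 + 29 + 25 = 102.
P(Education=<HS | Income=Q1) = 28/102 = 0.2745.

0.2745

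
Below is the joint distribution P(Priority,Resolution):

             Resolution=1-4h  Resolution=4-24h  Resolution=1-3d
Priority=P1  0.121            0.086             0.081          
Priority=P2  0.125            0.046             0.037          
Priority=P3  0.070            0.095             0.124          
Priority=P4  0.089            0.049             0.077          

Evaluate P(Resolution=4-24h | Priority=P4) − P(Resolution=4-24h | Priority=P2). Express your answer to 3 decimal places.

P(Priority=P4) = 0.089 + 0.049 + 0.077 = 0.215; P(Resolution=4-24h | Priority=P4) = 0.049/0.215 = 0.2279.
P(Priority=P2) = 0.125 + 0.046 + 0.037 = 0.208; P(Resolution=4-24h | Priority=P2) = 0.046/0.208 = 0.2212.
Difference = 0.007.

0.007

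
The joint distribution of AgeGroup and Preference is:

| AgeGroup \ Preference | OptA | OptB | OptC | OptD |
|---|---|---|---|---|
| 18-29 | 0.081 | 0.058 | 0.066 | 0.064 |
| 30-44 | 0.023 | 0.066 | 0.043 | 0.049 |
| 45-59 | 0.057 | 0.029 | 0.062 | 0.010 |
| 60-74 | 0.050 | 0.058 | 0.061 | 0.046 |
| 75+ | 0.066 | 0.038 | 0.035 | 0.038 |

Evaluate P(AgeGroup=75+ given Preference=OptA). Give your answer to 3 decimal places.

0.238

P(Preference=OptA) = 0.081 + 0.023 + 0.057 + 0.050 + 0.066 = 0.277.
P(AgeGroup=75+ | Preference=OptA) = 0.066/0.277 = 0.238.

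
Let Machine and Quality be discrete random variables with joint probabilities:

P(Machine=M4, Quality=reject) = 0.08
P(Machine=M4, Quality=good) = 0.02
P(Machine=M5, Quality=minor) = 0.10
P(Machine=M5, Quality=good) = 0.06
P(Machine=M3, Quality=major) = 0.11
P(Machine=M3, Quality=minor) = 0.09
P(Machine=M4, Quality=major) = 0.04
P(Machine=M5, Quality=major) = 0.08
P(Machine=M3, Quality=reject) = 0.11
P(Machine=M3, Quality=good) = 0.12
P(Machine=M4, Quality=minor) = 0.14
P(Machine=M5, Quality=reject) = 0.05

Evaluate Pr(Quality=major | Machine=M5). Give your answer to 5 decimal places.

0.27586

P(Machine=M5) = 0.06 + 0.10 + 0.08 + 0.05 = 0.29.
P(Quality=major | Machine=M5) = 0.08/0.29 = 0.27586.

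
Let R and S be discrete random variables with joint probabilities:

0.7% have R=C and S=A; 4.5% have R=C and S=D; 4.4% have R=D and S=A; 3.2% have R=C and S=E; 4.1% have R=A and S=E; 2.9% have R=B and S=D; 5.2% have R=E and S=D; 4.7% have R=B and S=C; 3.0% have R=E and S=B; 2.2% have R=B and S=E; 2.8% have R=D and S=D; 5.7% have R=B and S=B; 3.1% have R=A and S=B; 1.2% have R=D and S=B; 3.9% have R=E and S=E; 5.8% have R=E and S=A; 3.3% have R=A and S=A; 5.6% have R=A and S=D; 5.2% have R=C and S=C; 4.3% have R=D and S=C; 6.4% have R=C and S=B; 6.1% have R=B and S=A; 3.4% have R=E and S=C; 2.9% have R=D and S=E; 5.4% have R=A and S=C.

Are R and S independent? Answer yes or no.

P(R=C) = 0.200 and P(S=A) = 0.203, so their product is 0.04060, but P(R=C, S=A) = 0.007. Since these differ, R and S are not independent.

no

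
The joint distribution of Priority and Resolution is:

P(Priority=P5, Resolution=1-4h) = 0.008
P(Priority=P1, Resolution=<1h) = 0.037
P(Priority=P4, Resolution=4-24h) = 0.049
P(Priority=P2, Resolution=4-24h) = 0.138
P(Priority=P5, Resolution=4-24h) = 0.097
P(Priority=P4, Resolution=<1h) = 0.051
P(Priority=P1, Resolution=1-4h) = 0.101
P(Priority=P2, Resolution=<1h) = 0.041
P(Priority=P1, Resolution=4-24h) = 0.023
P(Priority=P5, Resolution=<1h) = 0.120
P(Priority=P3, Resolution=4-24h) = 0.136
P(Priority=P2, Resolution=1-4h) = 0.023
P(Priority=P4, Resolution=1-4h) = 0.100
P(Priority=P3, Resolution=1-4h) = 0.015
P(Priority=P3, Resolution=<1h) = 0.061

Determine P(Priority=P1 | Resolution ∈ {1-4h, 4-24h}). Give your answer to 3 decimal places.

0.180

P(Resolution=1-4h) = 0.101 + 0.023 + 0.015 + 0.100 + 0.008 = 0.247.
P(Resolution=4-24h) = 0.023 + 0.138 + 0.136 + 0.049 + 0.097 = 0.443.
P(Resolution ∈ {1-4h, 4-24h}) = 0.247 + 0.443 = 0.690; P(Priority=P1, Resolution ∈ {1-4h, 4-24h}) = 0.101 + 0.023 = 0.124.
P(Priority=P1 | Resolution ∈ {1-4h, 4-24h}) = 0.124/0.690 = 0.180.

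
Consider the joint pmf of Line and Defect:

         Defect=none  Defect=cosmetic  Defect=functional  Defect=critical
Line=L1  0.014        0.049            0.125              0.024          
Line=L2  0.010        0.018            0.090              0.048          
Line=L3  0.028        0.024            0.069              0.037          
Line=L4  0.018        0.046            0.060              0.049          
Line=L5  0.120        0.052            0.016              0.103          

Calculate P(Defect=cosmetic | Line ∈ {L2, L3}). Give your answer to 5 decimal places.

P(Line=L2) = 0.010 + 0.018 + 0.090 + 0.048 = 0.166.
P(Line=L3) = 0.028 + 0.024 + 0.069 + 0.037 = 0.158.
P(Line ∈ {L2, L3}) = 0.166 + 0.158 = 0.324; P(Defect=cosmetic, Line ∈ {L2, L3}) = 0.018 + 0.024 = 0.042.
P(Defect=cosmetic | Line ∈ {L2, L3}) = 0.042/0.324 = 0.12963.

0.12963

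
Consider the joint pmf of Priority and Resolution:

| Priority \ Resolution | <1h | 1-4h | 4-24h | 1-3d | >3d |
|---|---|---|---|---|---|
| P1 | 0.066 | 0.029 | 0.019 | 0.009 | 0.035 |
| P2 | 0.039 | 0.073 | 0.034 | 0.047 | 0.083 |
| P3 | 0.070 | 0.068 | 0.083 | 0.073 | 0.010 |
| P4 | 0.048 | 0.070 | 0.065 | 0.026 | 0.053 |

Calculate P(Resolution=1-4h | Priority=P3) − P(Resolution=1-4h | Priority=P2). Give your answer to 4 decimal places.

P(Priority=P3) = 0.070 + 0.068 + 0.083 + 0.073 + 0.010 = 0.304; P(Resolution=1-4h | Priority=P3) = 0.068/0.304 = 0.22368.
P(Priority=P2) = 0.039 + 0.073 + 0.034 + 0.047 + 0.083 = 0.276; P(Resolution=1-4h | Priority=P2) = 0.073/0.276 = 0.26449.
Difference = -0.0408.

-0.0408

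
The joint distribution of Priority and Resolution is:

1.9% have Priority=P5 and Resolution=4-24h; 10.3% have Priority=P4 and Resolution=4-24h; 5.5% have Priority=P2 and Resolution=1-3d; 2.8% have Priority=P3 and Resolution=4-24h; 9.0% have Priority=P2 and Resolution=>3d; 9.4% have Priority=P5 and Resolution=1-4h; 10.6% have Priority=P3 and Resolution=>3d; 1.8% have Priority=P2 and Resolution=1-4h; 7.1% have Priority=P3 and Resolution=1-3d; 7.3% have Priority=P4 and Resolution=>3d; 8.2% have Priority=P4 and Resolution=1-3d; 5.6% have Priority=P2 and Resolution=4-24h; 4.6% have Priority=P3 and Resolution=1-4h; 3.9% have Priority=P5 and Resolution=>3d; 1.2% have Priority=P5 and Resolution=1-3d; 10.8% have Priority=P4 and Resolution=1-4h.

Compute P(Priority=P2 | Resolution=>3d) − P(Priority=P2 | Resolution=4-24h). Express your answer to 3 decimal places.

0.020

P(Resolution=>3d) = 0.090 + 0.106 + 0.073 + 0.039 = 0.308; P(Priority=P2 | Resolution=>3d) = 0.090/0.308 = 0.2922.
P(Resolution=4-24h) = 0.056 + 0.028 + 0.103 + 0.019 = 0.206; P(Priority=P2 | Resolution=4-24h) = 0.056/0.206 = 0.2718.
Difference = 0.020.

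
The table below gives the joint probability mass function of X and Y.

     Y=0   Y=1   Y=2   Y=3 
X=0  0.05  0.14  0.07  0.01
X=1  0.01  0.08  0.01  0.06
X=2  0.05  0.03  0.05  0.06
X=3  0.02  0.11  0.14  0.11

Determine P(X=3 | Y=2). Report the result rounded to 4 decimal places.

0.5185

P(Y=2) = 0.07 + 0.01 + 0.05 + 0.14 = 0.27.
P(X=3 | Y=2) = 0.14/0.27 = 0.5185.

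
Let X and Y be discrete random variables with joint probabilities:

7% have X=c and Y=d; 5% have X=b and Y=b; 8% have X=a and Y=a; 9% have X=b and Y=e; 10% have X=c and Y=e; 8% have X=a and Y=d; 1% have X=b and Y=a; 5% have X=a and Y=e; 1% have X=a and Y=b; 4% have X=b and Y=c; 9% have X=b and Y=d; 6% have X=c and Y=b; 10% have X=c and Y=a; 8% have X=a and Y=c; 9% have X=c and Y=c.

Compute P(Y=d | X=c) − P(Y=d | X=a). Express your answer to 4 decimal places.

P(X=c) = 0.10 + 0.06 + 0.09 + 0.07 + 0.10 = 0.42; P(Y=d | X=c) = 0.07/0.42 = 0.16667.
P(X=a) = 0.08 + 0.01 + 0.08 + 0.08 + 0.05 = 0.30; P(Y=d | X=a) = 0.08/0.30 = 0.26667.
Difference = -0.1000.

-0.1000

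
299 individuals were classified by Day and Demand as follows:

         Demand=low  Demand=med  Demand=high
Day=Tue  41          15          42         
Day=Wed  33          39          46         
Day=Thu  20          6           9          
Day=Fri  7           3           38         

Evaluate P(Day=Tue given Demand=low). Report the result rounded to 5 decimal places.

Total with Demand=low: 41 + 33 + 20 + 7 = 101.
P(Day=Tue | Demand=low) = 41/101 = 0.40594.

0.40594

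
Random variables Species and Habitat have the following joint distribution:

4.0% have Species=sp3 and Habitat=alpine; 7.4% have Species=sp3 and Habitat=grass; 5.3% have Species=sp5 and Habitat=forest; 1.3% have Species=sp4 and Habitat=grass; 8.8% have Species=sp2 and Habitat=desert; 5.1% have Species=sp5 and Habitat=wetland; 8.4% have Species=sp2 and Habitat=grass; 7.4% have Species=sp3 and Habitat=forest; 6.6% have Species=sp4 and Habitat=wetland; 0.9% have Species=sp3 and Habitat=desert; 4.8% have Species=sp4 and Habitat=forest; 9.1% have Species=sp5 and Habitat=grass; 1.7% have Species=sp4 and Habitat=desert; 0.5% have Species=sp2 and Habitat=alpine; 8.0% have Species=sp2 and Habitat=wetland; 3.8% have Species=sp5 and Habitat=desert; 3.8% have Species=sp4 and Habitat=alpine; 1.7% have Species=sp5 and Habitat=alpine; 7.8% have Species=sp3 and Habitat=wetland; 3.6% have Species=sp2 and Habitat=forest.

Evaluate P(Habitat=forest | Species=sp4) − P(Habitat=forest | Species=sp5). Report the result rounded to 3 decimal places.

0.052

P(Species=sp4) = 0.048 + 0.013 + 0.066 + 0.017 + 0.038 = 0.182; P(Habitat=forest | Species=sp4) = 0.048/0.182 = 0.2637.
P(Species=sp5) = 0.053 + 0.091 + 0.051 + 0.038 + 0.017 = 0.250; P(Habitat=forest | Species=sp5) = 0.053/0.250 = 0.2120.
Difference = 0.052.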